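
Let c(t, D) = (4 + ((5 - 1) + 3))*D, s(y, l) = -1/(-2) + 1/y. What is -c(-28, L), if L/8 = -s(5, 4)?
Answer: 308/5 ≈ 61.600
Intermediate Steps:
s(y, l) = ½ + 1/y (s(y, l) = -1*(-½) + 1/y = ½ + 1/y)
L = -28/5 (L = 8*(-(2 + 5)/(2*5)) = 8*(-7/(2*5)) = 8*(-1*7/10) = 8*(-7/10) = -28/5 ≈ -5.6000)
c(t, D) = 11*D (c(t, D) = (4 + (4 + 3))*D = (4 + 7)*D = 11*D)
-c(-28, L) = -11*(-28)/5 = -1*(-308/5) = 308/5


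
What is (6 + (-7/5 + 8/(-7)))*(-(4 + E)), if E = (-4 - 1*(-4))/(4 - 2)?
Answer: -484/35 ≈ -13.829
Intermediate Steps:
E = 0 (E = (-4 + 4)/2 = 0*(1/2) = 0)
(6 + (-7/5 + 8/(-7)))*(-(4 + E)) = (6 + (-7/5 + 8/(-7)))*(-(4 + 0)) = (6 + (-7*1/5 + 8*(-1/7)))*(-1*4) = (6 + (-7/5 - 8/7))*(-4) = (6 - 89/35)*(-4) = (121/35)*(-4) = -484/35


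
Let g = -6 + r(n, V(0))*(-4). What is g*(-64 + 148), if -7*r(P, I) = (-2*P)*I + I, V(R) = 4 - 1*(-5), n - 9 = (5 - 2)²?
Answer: -15624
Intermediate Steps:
n = 18 (n = 9 + (5 - 2)² = 9 + 3² = 9 + 9 = 18)
V(R) = 9 (V(R) = 4 + 5 = 9)
r(P, I) = -I/7 + 2*I*P/7 (r(P, I) = -((-2*P)*I + I)/7 = -(-2*I*P + I)/7 = -(I - 2*I*P)/7 = -I/7 + 2*I*P/7)
g = -186 (g = -6 + ((⅐)*9*(-1 + 2*18))*(-4) = -6 + ((⅐)*9*(-1 + 36))*(-4) = -6 + ((⅐)*9*35)*(-4) = -6 + 45*(-4) = -6 - 180 = -186)
g*(-64 + 148) = -186*(-64 + 148) = -186*84 = -15624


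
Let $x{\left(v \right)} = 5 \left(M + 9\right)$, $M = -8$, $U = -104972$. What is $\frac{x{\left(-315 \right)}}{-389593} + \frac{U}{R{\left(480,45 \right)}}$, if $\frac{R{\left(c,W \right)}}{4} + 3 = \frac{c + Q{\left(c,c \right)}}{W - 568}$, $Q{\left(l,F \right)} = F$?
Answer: $\frac{5347198586132}{985280697} \approx 5427.1$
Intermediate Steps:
$R{\left(c,W \right)} = -12 + \frac{8 c}{-568 + W}$ ($R{\left(c,W \right)} = -12 + 4 \frac{c + c}{W - 568} = -12 + 4 \frac{2 c}{-568 + W} = -12 + \frac{8 c}{-568 + W}$)
$x{\left(v \right)} = 5$ ($x{\left(v \right)} = 5 \left(-8 + 9\right) = 5 \cdot 1 = 5$)
$\frac{x{\left(-315 \right)}}{-389593} + \frac{U}{R{\left(480,45 \right)}} = \frac{5}{-389593} - \frac{104972}{4 \frac{1}{-568 + 45} \left(1704 - 135 + 2 \cdot 480\right)} = 5 \left(- \frac{1}{389593}\right) - \frac{104972}{4 \frac{1}{-523} \left(1704 - 135 + 960\right)} = - \frac{5}{389593} - \frac{104972}{4 \left(- \frac{1}{523}\right) 2529} = - \frac{5}{389593} - \frac{104972}{- \frac{10116}{523}} = - \frac{5}{389593} - - \frac{13725089}{2529} = - \frac{5}{389593} + \frac{13725089}{2529} = \frac{5347198586132}{985280697}$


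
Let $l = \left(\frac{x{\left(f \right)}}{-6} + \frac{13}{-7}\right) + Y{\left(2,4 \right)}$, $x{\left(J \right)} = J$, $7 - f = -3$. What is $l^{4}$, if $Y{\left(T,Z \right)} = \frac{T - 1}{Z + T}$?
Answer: $\frac{4879681}{38416} \approx 127.02$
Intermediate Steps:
$f = 10$ ($f = 7 - -3 = 7 + 3 = 10$)
$Y{\left(T,Z \right)} = \frac{-1 + T}{T + Z}$
$l = - \frac{47}{14}$ ($l = \left(\frac{10}{-6} + \frac{13}{-7}\right) + \frac{-1 + 2}{2 + 4} = \left(10 \left(- \frac{1}{6}\right) + 13 \left(- \frac{1}{7}\right)\right) + \frac{1}{6} \cdot 1 = \left(- \frac{5}{3} - \frac{13}{7}\right) + \frac{1}{6} \cdot 1 = - \frac{74}{21} + \frac{1}{6} = - \frac{47}{14} \approx -3.3571$)
$l^{4} = \left(- \frac{47}{14}\right)^{4} = \frac{4879681}{38416}$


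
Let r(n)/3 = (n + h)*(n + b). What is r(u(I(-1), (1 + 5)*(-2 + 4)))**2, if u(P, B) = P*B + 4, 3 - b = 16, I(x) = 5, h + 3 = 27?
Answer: 181279296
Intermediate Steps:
h = 24 (h = -3 + 27 = 24)
b = -13 (b = 3 - 1*16 = 3 - 16 = -13)
u(P, B) = 4 + B*P (u(P, B) = B*P + 4 = 4 + B*P)
r(n) = 3*(-13 + n)*(24 + n) (r(n) = 3*((n + 24)*(n - 13)) = 3*((24 + n)*(-13 + n)) = 3*((-13 + n)*(24 + n)) = 3*(-13 + n)*(24 + n))
r(u(I(-1), (1 + 5)*(-2 + 4)))**2 = (-936 + 3*(4 + ((1 + 5)*(-2 + 4))*5)**2 + 33*(4 + ((1 + 5)*(-2 + 4))*5))**2 = (-936 + 3*(4 + (6*2)*5)**2 + 33*(4 + (6*2)*5))**2 = (-936 + 3*(4 + 12*5)**2 + 33*(4 + 12*5))**2 = (-936 + 3*(4 + 60)**2 + 33*(4 + 60))**2 = (-936 + 3*64**2 + 33*64)**2 = (-936 + 3*4096 + 2112)**2 = (-936 + 12288 + 2112)**2 = 13464**2 = 181279296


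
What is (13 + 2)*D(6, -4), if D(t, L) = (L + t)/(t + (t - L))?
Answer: 15/8 ≈ 1.8750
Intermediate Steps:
D(t, L) = (L + t)/(-L + 2*t)
(13 + 2)*D(6, -4) = (13 + 2)*((-4 + 6)/(-1*(-4) + 2*6)) = 15*(2/(4 + 12)) = 15*(2/16) = 15*((1/16)*2) = 15*(⅛) = 15/8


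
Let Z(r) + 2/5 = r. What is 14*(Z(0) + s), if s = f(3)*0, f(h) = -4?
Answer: -28/5 ≈ -5.6000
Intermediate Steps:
Z(r) = -⅖ + r
s = 0 (s = -4*0 = 0)
14*(Z(0) + s) = 14*((-⅖ + 0) + 0) = 14*(-⅖ + 0) = 14*(-⅖) = -28/5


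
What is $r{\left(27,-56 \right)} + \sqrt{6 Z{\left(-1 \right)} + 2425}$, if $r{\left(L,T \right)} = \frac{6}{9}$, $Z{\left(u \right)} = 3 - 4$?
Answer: $\frac{2}{3} + \sqrt{2419} \approx 49.85$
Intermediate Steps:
$Z{\left(u \right)} = -1$ ($Z{\left(u \right)} = 3 - 4 = -1$)
$r{\left(L,T \right)} = \frac{2}{3}$ ($r{\left(L,T \right)} = 6 \cdot \frac{1}{9} = \frac{2}{3}$)
$r{\left(27,-56 \right)} + \sqrt{6 Z{\left(-1 \right)} + 2425} = \frac{2}{3} + \sqrt{6 \left(-1\right) + 2425} = \frac{2}{3} + \sqrt{-6 + 2425} = \frac{2}{3} + \sqrt{2419}$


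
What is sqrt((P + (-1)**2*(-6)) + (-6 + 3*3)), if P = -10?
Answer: I*sqrt(13) ≈ 3.6056*I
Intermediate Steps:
sqrt((P + (-1)**2*(-6)) + (-6 + 3*3)) = sqrt((-10 + (-1)**2*(-6)) + (-6 + 3*3)) = sqrt((-10 + 1*(-6)) + (-6 + 9)) = sqrt((-10 - 6) + 3) = sqrt(-16 + 3) = sqrt(-13) = I*sqrt(13)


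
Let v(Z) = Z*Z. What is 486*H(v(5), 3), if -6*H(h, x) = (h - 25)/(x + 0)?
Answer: 0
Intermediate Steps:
v(Z) = Z²
H(h, x) = -(-25 + h)/(6*x) (H(h, x) = -(h - 25)/(6*(x + 0)) = -(-25 + h)/(6*x))
486*H(v(5), 3) = 486*((⅙)*(25 - 1*5²)/3) = 486*((⅙)*(⅓)*(25 - 1*25)) = 486*((⅙)*(⅓)*(25 - 25)) = 486*((⅙)*(⅓)*0) = 486*0 = 0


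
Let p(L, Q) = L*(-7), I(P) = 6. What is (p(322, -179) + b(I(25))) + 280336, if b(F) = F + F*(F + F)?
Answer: 278160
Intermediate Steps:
b(F) = F + 2*F**2 (b(F) = F + F*(2*F) = F + 2*F**2)
p(L, Q) = -7*L
(p(322, -179) + b(I(25))) + 280336 = (-7*322 + 6*(1 + 2*6)) + 280336 = (-2254 + 6*(1 + 12)) + 280336 = (-2254 + 6*13) + 280336 = (-2254 + 78) + 280336 = -2176 + 280336 = 278160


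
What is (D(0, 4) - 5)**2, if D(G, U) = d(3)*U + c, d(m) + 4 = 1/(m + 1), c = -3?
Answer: 529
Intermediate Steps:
d(m) = -4 + 1/(1 + m) (d(m) = -4 + 1/(m + 1) = -4 + 1/(1 + m))
D(G, U) = -3 - 15*U/4 (D(G, U) = ((-3 - 4*3)/(1 + 3))*U - 3 = ((-3 - 12)/4)*U - 3 = ((1/4)*(-15))*U - 3 = -15*U/4 - 3 = -3 - 15*U/4)
(D(0, 4) - 5)**2 = ((-3 - 15/4*4) - 5)**2 = ((-3 - 15) - 5)**2 = (-18 - 5)**2 = (-23)**2 = 529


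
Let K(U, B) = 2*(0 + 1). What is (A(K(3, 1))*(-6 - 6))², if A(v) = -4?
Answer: 2304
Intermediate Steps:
K(U, B) = 2 (K(U, B) = 2*1 = 2)
(A(K(3, 1))*(-6 - 6))² = (-4*(-6 - 6))² = (-4*(-12))² = 48² = 2304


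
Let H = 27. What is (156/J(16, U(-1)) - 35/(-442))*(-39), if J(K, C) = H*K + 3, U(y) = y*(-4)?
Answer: -84177/4930 ≈ -17.074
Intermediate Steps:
U(y) = -4*y
J(K, C) = 3 + 27*K (J(K, C) = 27*K + 3 = 3 + 27*K)
(156/J(16, U(-1)) - 35/(-442))*(-39) = (156/(3 + 27*16) - 35/(-442))*(-39) = (156/(3 + 432) - 35*(-1/442))*(-39) = (156/435 + 35/442)*(-39) = (156*(1/435) + 35/442)*(-39) = (52/145 + 35/442)*(-39) = (28059/64090)*(-39) = -84177/4930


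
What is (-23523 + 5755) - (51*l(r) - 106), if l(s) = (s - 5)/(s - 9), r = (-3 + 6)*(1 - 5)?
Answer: -123923/7 ≈ -17703.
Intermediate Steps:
r = -12 (r = 3*(-4) = -12)
l(s) = (-5 + s)/(-9 + s)
(-23523 + 5755) - (51*l(r) - 106) = (-23523 + 5755) - (51*((-5 - 12)/(-9 - 12)) - 106) = -17768 - (51*(-17/(-21)) - 106) = -17768 - (51*(-1/21*(-17)) - 106) = -17768 - (51*(17/21) - 106) = -17768 - (289/7 - 106) = -17768 - 1*(-453/7) = -17768 + 453/7 = -123923/7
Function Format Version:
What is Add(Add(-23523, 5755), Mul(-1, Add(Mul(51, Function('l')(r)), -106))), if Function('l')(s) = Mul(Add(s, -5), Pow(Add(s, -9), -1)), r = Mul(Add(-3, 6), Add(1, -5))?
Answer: Rational(-123923, 7) ≈ -17703.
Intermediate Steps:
r = -12 (r = Mul(3, -4) = -12)
Function('l')(s) = Mul(Pow(Add(-9, s), -1), Add(-5, s)) (Function('l')(s) = Mul(Add(-5, s), Pow(Add(-9, s), -1)) = Mul(Pow(Add(-9, s), -1), Add(-5, s)))
Add(Add(-23523, 5755), Mul(-1, Add(Mul(51, Function('l')(r)), -106))) = Add(Add(-23523, 5755), Mul(-1, Add(Mul(51, Mul(Pow(Add(-9, -12), -1), Add(-5, -12))), -106))) = Add(-17768, Mul(-1, Add(Mul(51, Mul(Pow(-21, -1), -17)), -106))) = Add(-17768, Mul(-1, Add(Mul(51, Mul(Rational(-1, 21), -17)), -106))) = Add(-17768, Mul(-1, Add(Mul(51, Rational(17, 21)), -106))) = Add(-17768, Mul(-1, Add(Rational(289, 7), -106))) = Add(-17768, Mul(-1, Rational(-453, 7))) = Add(-17768, Rational(453, 7)) = Rational(-123923, 7)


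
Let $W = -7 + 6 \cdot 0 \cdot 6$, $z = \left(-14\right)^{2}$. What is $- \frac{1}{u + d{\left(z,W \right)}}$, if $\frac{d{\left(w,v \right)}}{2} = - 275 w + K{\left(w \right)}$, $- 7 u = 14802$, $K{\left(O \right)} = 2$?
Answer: $\frac{7}{769374} \approx 9.0983 \cdot 10^{-6}$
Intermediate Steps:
$z = 196$
$u = - \frac{14802}{7}$ ($u = \left(- \frac{1}{7}\right) 14802 = - \frac{14802}{7} \approx -2114.6$)
$W = -7$ ($W = -7 + 0 \cdot 6 = -7 + 0 = -7$)
$d{\left(w,v \right)} = 4 - 550 w$ ($d{\left(w,v \right)} = 2 \left(- 275 w + 2\right) = 2 \left(2 - 275 w\right) = 4 - 550 w$)
$- \frac{1}{u + d{\left(z,W \right)}} = - \frac{1}{- \frac{14802}{7} + \left(4 - 107800\right)} = - \frac{1}{- \frac{14802}{7} - 107796} = - \frac{1}{- \frac{769374}{7}} = \left(-1\right) \left(- \frac{7}{769374}\right) = \frac{7}{769374}$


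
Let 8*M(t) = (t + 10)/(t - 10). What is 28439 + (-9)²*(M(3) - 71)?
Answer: 1269475/56 ≈ 22669.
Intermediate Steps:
M(t) = (10 + t)/(8*(-10 + t)) (M(t) = ((t + 10)/(t - 10))/8 = ((10 + t)/(-10 + t))/8 = (10 + t)/(8*(-10 + t)))
28439 + (-9)²*(M(3) - 71) = 28439 + (-9)²*((10 + 3)/(8*(-10 + 3)) - 71) = 28439 + 81*((⅛)*13/(-7) - 71) = 28439 + 81*((⅛)*(-⅐)*13 - 71) = 28439 + 81*(-13/56 - 71) = 28439 + 81*(-3989/56) = 28439 - 323109/56 = 1269475/56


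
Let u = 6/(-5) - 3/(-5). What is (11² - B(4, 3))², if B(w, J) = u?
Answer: 369664/25 ≈ 14787.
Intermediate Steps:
u = -⅗ (u = 6*(-⅕) - 3*(-⅕) = -6/5 + ⅗ = -⅗ ≈ -0.60000)
B(w, J) = -⅗
(11² - B(4, 3))² = (11² - 1*(-⅗))² = (121 + ⅗)² = (608/5)² = 369664/25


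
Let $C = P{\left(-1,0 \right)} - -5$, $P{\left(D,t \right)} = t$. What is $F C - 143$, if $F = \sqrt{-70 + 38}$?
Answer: $-143 + 20 i \sqrt{2} \approx -143.0 + 28.284 i$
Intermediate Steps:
$F = 4 i \sqrt{2}$ ($F = \sqrt{-32} = 4 i \sqrt{2} \approx 5.6569 i$)
$C = 5$ ($C = 0 - -5 = 0 + 5 = 5$)
$F C - 143 = 4 i \sqrt{2} \cdot 5 - 143 = 20 i \sqrt{2} - 143 = -143 + 20 i \sqrt{2}$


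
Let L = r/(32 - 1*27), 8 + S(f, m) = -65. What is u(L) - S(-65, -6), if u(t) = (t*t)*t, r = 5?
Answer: 74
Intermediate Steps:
S(f, m) = -73 (S(f, m) = -8 - 65 = -73)
L = 1 (L = 5/(32 - 1*27) = 5/(32 - 27) = 5/5 = 5*(⅕) = 1)
u(t) = t³ (u(t) = t²*t = t³)
u(L) - S(-65, -6) = 1³ - 1*(-73) = 1 + 73 = 74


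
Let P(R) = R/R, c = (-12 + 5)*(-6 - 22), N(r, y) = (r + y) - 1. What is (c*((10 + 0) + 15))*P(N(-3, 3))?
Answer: 4900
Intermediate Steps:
N(r, y) = -1 + r + y
c = 196 (c = -7*(-28) = 196)
P(R) = 1
(c*((10 + 0) + 15))*P(N(-3, 3)) = (196*((10 + 0) + 15))*1 = (196*(10 + 15))*1 = (196*25)*1 = 4900*1 = 4900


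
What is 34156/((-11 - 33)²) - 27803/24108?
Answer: 24050195/1458534 ≈ 16.489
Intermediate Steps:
34156/((-11 - 33)²) - 27803/24108 = 34156/((-44)²) - 27803*1/24108 = 34156/1936 - 27803/24108 = 34156*(1/1936) - 27803/24108 = 8539/484 - 27803/24108 = 24050195/1458534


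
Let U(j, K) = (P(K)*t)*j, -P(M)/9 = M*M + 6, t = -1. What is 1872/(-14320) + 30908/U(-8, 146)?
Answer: -51819797/343497420 ≈ -0.15086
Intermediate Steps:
P(M) = -54 - 9*M**2 (P(M) = -9*(M*M + 6) = -9*(M**2 + 6) = -9*(6 + M**2) = -54 - 9*M**2)
U(j, K) = j*(54 + 9*K**2) (U(j, K) = ((-54 - 9*K**2)*(-1))*j = (54 + 9*K**2)*j = j*(54 + 9*K**2))
1872/(-14320) + 30908/U(-8, 146) = 1872/(-14320) + 30908/((9*(-8)*(6 + 146**2))) = 1872*(-1/14320) + 30908/((9*(-8)*(6 + 21316))) = -117/895 + 30908/((9*(-8)*21322)) = -117/895 + 30908/(-1535184) = -117/895 + 30908*(-1/1535184) = -117/895 - 7727/383796 = -51819797/343497420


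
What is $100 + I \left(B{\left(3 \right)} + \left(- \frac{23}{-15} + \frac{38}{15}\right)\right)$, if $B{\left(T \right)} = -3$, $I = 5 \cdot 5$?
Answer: $\frac{380}{3} \approx 126.67$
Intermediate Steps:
$I = 25$
$100 + I \left(B{\left(3 \right)} + \left(- \frac{23}{-15} + \frac{38}{15}\right)\right) = 100 + 25 \left(-3 + \left(- \frac{23}{-15} + \frac{38}{15}\right)\right) = 100 + 25 \left(-3 + \left(\left(-23\right) \left(- \frac{1}{15}\right) + 38 \cdot \frac{1}{15}\right)\right) = 100 + 25 \left(-3 + \left(\frac{23}{15} + \frac{38}{15}\right)\right) = 100 + 25 \left(-3 + \frac{61}{15}\right) = 100 + 25 \cdot \frac{16}{15} = 100 + \frac{80}{3} = \frac{380}{3}$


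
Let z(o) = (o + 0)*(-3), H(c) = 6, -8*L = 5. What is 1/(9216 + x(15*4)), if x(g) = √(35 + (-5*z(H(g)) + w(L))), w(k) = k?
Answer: 73728/679476253 - 2*√1990/679476253 ≈ 0.00010838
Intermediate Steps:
L = -5/8 (L = -⅛*5 = -5/8 ≈ -0.62500)
z(o) = -3*o (z(o) = o*(-3) = -3*o)
x(g) = √1990/4 (x(g) = √(35 + (-(-15)*6 - 5/8)) = √(35 + (-5*(-18) - 5/8)) = √(35 + (90 - 5/8)) = √(35 + 715/8) = √(995/8) = √1990/4)
1/(9216 + x(15*4)) = 1/(9216 + √1990/4)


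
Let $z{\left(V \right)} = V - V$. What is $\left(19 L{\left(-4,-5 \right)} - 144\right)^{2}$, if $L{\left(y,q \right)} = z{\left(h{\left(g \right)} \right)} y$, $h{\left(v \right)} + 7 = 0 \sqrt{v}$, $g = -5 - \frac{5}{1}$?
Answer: $20736$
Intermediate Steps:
$g = -10$ ($g = -5 - 5 = -10$)
$h{\left(v \right)} = -7$ ($h{\left(v \right)} = -7 + 0 \sqrt{v} = -7 + 0 = -7$)
$z{\left(V \right)} = 0$
$L{\left(y,q \right)} = 0$ ($L{\left(y,q \right)} = 0 y = 0$)
$\left(19 L{\left(-4,-5 \right)} - 144\right)^{2} = \left(19 \cdot 0 - 144\right)^{2} = \left(0 - 144\right)^{2} = \left(-144\right)^{2} = 20736$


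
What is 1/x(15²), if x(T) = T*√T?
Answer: 1/3375 ≈ 0.00029630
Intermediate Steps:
x(T) = T^(3/2)
1/x(15²) = 1/((15²)^(3/2)) = 1/(225^(3/2)) = 1/3375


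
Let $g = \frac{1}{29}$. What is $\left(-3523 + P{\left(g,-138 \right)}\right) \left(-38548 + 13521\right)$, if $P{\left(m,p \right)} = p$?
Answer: $91623847$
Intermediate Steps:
$g = \frac{1}{29} \approx 0.034483$
$\left(-3523 + P{\left(g,-138 \right)}\right) \left(-38548 + 13521\right) = \left(-3523 - 138\right) \left(-38548 + 13521\right) = \left(-3661\right) \left(-25027\right) = 91623847$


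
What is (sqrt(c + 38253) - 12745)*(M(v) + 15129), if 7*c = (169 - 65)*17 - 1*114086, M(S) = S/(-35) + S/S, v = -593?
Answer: -1351334507/7 + 530143*sqrt(1088171)/245 ≈ -1.9079e+8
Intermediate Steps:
M(S) = 1 - S/35 (M(S) = S*(-1/35) + 1 = -S/35 + 1 = 1 - S/35)
c = -112318/7 (c = ((169 - 65)*17 - 1*114086)/7 = (104*17 - 114086)/7 = (1768 - 114086)/7 = (1/7)*(-112318) = -112318/7 ≈ -16045.)
(sqrt(c + 38253) - 12745)*(M(v) + 15129) = (sqrt(-112318/7 + 38253) - 12745)*((1 - 1/35*(-593)) + 15129) = (sqrt(155453/7) - 12745)*((1 + 593/35) + 15129) = (sqrt(1088171)/7 - 12745)*(628/35 + 15129) = (-12745 + sqrt(1088171)/7)*(530143/35) = -1351334507/7 + 530143*sqrt(1088171)/245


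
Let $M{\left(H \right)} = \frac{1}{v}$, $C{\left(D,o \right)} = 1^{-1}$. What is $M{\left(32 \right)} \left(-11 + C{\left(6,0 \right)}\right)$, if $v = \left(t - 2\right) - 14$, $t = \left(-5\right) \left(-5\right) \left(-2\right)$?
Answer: $\frac{5}{33} \approx 0.15152$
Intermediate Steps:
$t = -50$ ($t = 25 \left(-2\right) = -50$)
$C{\left(D,o \right)} = 1$
$v = -66$ ($v = \left(-50 - 2\right) - 14 = -52 - 14 = -66$)
$M{\left(H \right)} = - \frac{1}{66}$ ($M{\left(H \right)} = \frac{1}{-66} = - \frac{1}{66}$)
$M{\left(32 \right)} \left(-11 + C{\left(6,0 \right)}\right) = - \frac{-11 + 1}{66} = \left(- \frac{1}{66}\right) \left(-10\right) = \frac{5}{33}$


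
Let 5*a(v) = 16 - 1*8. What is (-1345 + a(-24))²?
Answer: 45118089/25 ≈ 1.8047e+6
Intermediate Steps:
a(v) = 8/5 (a(v) = (16 - 1*8)/5 = (16 - 8)/5 = (⅕)*8 = 8/5)
(-1345 + a(-24))² = (-1345 + 8/5)² = (-6717/5)² = 45118089/25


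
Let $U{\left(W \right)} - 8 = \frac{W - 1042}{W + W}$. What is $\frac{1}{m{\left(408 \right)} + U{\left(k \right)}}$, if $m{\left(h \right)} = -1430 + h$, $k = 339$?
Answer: $- \frac{678}{688195} \approx -0.00098519$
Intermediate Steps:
$U{\left(W \right)} = 8 + \frac{-1042 + W}{2 W}$ ($U{\left(W \right)} = 8 + \frac{W - 1042}{W + W} = 8 + \frac{-1042 + W}{2 W}$)
$\frac{1}{m{\left(408 \right)} + U{\left(k \right)}} = \frac{1}{\left(-1430 + 408\right) + \left(\frac{17}{2} - \frac{521}{339}\right)} = \frac{1}{-1022 + \left(\frac{17}{2} - \frac{521}{339}\right)} = \frac{1}{-1022 + \frac{4721}{678}} = \frac{1}{- \frac{688195}{678}} = - \frac{678}{688195}$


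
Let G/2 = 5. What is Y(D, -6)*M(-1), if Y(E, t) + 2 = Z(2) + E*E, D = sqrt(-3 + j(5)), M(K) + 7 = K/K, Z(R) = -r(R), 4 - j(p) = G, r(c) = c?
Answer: 78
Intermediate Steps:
G = 10 (G = 2*5 = 10)
j(p) = -6 (j(p) = 4 - 1*10 = 4 - 10 = -6)
Z(R) = -R
M(K) = -6 (M(K) = -7 + K/K = -7 + 1 = -6)
D = 3*I (D = sqrt(-3 - 6) = sqrt(-9) = 3*I ≈ 3.0*I)
Y(E, t) = -4 + E**2 (Y(E, t) = -2 + (-1*2 + E*E) = -2 + (-2 + E**2) = -4 + E**2)
Y(D, -6)*M(-1) = (-4 + (3*I)**2)*(-6) = (-4 - 9)*(-6) = -13*(-6) = 78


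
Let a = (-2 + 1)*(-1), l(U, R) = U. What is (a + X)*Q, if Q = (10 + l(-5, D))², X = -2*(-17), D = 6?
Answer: 875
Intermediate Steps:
X = 34
Q = 25 (Q = (10 - 5)² = 5² = 25)
a = 1 (a = -1*(-1) = 1)
(a + X)*Q = (1 + 34)*25 = 35*25 = 875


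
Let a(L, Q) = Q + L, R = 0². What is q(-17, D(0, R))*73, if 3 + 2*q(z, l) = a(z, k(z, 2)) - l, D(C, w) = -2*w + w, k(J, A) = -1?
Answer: -1533/2 ≈ -766.50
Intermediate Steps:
R = 0
a(L, Q) = L + Q
D(C, w) = -w
q(z, l) = -2 + z/2 - l/2 (q(z, l) = -3/2 + ((z - 1) - l)/2 = -3/2 + ((-1 + z) - l)/2 = -3/2 + (-1 + z - l)/2 = -3/2 + (-½ + z/2 - l/2) = -2 + z/2 - l/2)
q(-17, D(0, R))*73 = (-2 + (½)*(-17) - (-1)*0/2)*73 = (-2 - 17/2 - ½*0)*73 = (-2 - 17/2 + 0)*73 = -21/2*73 = -1533/2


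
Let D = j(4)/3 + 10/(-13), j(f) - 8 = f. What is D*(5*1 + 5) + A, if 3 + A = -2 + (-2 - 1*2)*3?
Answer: 199/13 ≈ 15.308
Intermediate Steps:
j(f) = 8 + f
A = -17 (A = -3 + (-2 + (-2 - 1*2)*3) = -3 + (-2 + (-2 - 2)*3) = -3 + (-2 - 4*3) = -3 + (-2 - 12) = -3 - 14 = -17)
D = 42/13 (D = (8 + 4)/3 + 10/(-13) = 12*(1/3) + 10*(-1/13) = 4 - 10/13 = 42/13 ≈ 3.2308)
D*(5*1 + 5) + A = 42*(5*1 + 5)/13 - 17 = 42*(5 + 5)/13 - 17 = (42/13)*10 - 17 = 420/13 - 17 = 199/13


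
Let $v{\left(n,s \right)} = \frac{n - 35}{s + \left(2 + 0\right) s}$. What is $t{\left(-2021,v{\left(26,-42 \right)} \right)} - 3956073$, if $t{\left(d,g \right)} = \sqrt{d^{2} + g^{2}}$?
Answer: $-3956073 + \frac{\sqrt{800550437}}{14} \approx -3.9541 \cdot 10^{6}$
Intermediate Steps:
$v{\left(n,s \right)} = \frac{-35 + n}{3 s}$ ($v{\left(n,s \right)} = \frac{-35 + n}{s + 2 s} = \frac{-35 + n}{3 s}$)
$t{\left(-2021,v{\left(26,-42 \right)} \right)} - 3956073 = \sqrt{\left(-2021\right)^{2} + \left(\frac{-35 + 26}{3 \left(-42\right)}\right)^{2}} - 3956073 = \sqrt{4084441 + \left(\frac{1}{3} \left(- \frac{1}{42}\right) \left(-9\right)\right)^{2}} - 3956073 = \sqrt{4084441 + \left(\frac{1}{14}\right)^{2}} - 3956073 = \sqrt{4084441 + \frac{1}{196}} - 3956073 = \sqrt{\frac{800550437}{196}} - 3956073 = \frac{\sqrt{800550437}}{14} - 3956073 = -3956073 + \frac{\sqrt{800550437}}{14}$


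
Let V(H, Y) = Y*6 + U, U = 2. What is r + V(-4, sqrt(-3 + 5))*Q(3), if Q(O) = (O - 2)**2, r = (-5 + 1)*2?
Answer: -6 + 6*sqrt(2) ≈ 2.4853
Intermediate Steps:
r = -8 (r = -4*2 = -8)
V(H, Y) = 2 + 6*Y (V(H, Y) = Y*6 + 2 = 6*Y + 2 = 2 + 6*Y)
Q(O) = (-2 + O)**2
r + V(-4, sqrt(-3 + 5))*Q(3) = -8 + (2 + 6*sqrt(-3 + 5))*(-2 + 3)**2 = -8 + (2 + 6*sqrt(2))*1**2 = -8 + (2 + 6*sqrt(2))*1 = -8 + (2 + 6*sqrt(2)) = -6 + 6*sqrt(2)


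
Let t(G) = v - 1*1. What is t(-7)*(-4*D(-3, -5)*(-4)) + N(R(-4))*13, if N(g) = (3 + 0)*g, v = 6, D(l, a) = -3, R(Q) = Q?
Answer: -396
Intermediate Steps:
t(G) = 5 (t(G) = 6 - 1*1 = 6 - 1 = 5)
N(g) = 3*g
t(-7)*(-4*D(-3, -5)*(-4)) + N(R(-4))*13 = 5*(-4*(-3)*(-4)) + (3*(-4))*13 = 5*(12*(-4)) - 12*13 = 5*(-48) - 156 = -240 - 156 = -396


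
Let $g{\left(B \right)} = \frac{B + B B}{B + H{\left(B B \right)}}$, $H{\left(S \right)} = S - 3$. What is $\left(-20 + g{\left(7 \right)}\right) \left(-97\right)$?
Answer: $\frac{97388}{53} \approx 1837.5$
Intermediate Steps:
$H{\left(S \right)} = -3 + S$ ($H{\left(S \right)} = S - 3 = -3 + S$)
$g{\left(B \right)} = \frac{B + B^{2}}{-3 + B + B^{2}}$ ($g{\left(B \right)} = \frac{B + B B}{B + \left(-3 + B B\right)} = \frac{B + B^{2}}{B + \left(-3 + B^{2}\right)} = \frac{B + B^{2}}{-3 + B + B^{2}}$)
$\left(-20 + g{\left(7 \right)}\right) \left(-97\right) = \left(-20 + \frac{7 \left(1 + 7\right)}{-3 + 7 + 7^{2}}\right) \left(-97\right) = \left(-20 + 7 \frac{1}{-3 + 7 + 49} \cdot 8\right) \left(-97\right) = \left(-20 + 7 \cdot \frac{1}{53} \cdot 8\right) \left(-97\right) = \left(-20 + \frac{56}{53}\right) \left(-97\right) = \left(- \frac{1004}{53}\right) \left(-97\right) = \frac{97388}{53}$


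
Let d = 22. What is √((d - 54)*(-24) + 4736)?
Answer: 8*√86 ≈ 74.189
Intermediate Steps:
√((d - 54)*(-24) + 4736) = √((22 - 54)*(-24) + 4736) = √(-32*(-24) + 4736) = √(768 + 4736) = √5504 = 8*√86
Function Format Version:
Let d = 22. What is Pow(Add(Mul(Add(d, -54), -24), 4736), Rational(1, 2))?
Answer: Mul(8, Pow(86, Rational(1, 2))) ≈ 74.189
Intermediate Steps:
Pow(Add(Mul(Add(d, -54), -24), 4736), Rational(1, 2)) = Pow(Add(Mul(Add(22, -54), -24), 4736), Rational(1, 2)) = Pow(Add(Mul(-32, -24), 4736), Rational(1, 2)) = Pow(Add(768, 4736), Rational(1, 2)) = Pow(5504, Rational(1, 2)) = Mul(8, Pow(86, Rational(1, 2)))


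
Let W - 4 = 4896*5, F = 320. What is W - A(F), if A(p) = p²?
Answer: -77916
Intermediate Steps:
W = 24484 (W = 4 + 4896*5 = 4 + 24480 = 24484)
W - A(F) = 24484 - 1*320² = 24484 - 1*102400 = 24484 - 102400 = -77916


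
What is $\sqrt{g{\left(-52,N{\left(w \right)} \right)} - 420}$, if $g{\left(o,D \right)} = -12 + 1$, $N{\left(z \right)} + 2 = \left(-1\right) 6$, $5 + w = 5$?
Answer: $i \sqrt{431} \approx 20.761 i$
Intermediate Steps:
$w = 0$ ($w = -5 + 5 = 0$)
$N{\left(z \right)} = -8$ ($N{\left(z \right)} = -2 - 6 = -8$)
$g{\left(o,D \right)} = -11$
$\sqrt{g{\left(-52,N{\left(w \right)} \right)} - 420} = \sqrt{-11 - 420} = \sqrt{-431} = i \sqrt{431}$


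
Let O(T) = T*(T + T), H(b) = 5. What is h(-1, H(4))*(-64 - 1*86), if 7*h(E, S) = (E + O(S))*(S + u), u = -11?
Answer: 6300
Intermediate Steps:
O(T) = 2*T² (O(T) = T*(2*T) = 2*T²)
h(E, S) = (-11 + S)*(E + 2*S²)/7 (h(E, S) = ((E + 2*S²)*(S - 11))/7 = ((E + 2*S²)*(-11 + S))/7 = ((-11 + S)*(E + 2*S²))/7 = (-11 + S)*(E + 2*S²)/7)
h(-1, H(4))*(-64 - 1*86) = (-22/7*5² - 11/7*(-1) + (2/7)*5³ + (⅐)*(-1)*5)*(-64 - 1*86) = (-22/7*25 + 11/7 + (2/7)*125 - 5/7)*(-64 - 86) = (-550/7 + 11/7 + 250/7 - 5/7)*(-150) = -42*(-150) = 6300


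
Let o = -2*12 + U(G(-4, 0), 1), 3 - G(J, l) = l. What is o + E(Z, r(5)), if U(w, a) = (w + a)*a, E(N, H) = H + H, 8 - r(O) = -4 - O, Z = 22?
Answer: 14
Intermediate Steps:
G(J, l) = 3 - l
r(O) = 12 + O (r(O) = 8 - (-4 - O) = 8 + (4 + O) = 12 + O)
E(N, H) = 2*H
U(w, a) = a*(a + w) (U(w, a) = (a + w)*a = a*(a + w))
o = -20 (o = -2*12 + 1*(1 + (3 - 1*0)) = -24 + 1*(1 + (3 + 0)) = -24 + 1*(1 + 3) = -24 + 1*4 = -24 + 4 = -20)
o + E(Z, r(5)) = -20 + 2*(12 + 5) = -20 + 2*17 = -20 + 34 = 14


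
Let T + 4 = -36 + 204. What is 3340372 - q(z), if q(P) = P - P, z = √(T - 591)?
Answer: 3340372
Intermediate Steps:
T = 164 (T = -4 + (-36 + 204) = -4 + 168 = 164)
z = I*√427 (z = √(164 - 591) = √(-427) = I*√427 ≈ 20.664*I)
q(P) = 0
3340372 - q(z) = 3340372 - 1*0 = 3340372 + 0 = 3340372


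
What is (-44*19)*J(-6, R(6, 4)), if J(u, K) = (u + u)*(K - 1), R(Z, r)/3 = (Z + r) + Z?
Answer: 471504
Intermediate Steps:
R(Z, r) = 3*r + 6*Z (R(Z, r) = 3*((Z + r) + Z) = 3*(r + 2*Z) = 3*r + 6*Z)
J(u, K) = 2*u*(-1 + K) (J(u, K) = (2*u)*(-1 + K) = 2*u*(-1 + K))
(-44*19)*J(-6, R(6, 4)) = (-44*19)*(2*(-6)*(-1 + (3*4 + 6*6))) = -1672*(-6)*(-1 + (12 + 36)) = -1672*(-6)*(-1 + 48) = -1672*(-6)*47 = -836*(-564) = 471504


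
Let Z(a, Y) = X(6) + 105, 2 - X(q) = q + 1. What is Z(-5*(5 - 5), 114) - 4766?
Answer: -4666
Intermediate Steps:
X(q) = 1 - q (X(q) = 2 - (q + 1) = 2 - (1 + q) = 2 + (-1 - q) = 1 - q)
Z(a, Y) = 100 (Z(a, Y) = (1 - 1*6) + 105 = (1 - 6) + 105 = -5 + 105 = 100)
Z(-5*(5 - 5), 114) - 4766 = 100 - 4766 = -4666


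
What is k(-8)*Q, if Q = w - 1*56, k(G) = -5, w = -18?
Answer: 370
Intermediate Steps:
Q = -74 (Q = -18 - 1*56 = -18 - 56 = -74)
k(-8)*Q = -5*(-74) = 370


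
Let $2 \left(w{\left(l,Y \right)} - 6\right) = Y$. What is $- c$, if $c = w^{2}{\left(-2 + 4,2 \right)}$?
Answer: $-49$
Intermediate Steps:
$w{\left(l,Y \right)} = 6 + \frac{Y}{2}$
$c = 49$ ($c = \left(6 + \frac{1}{2} \cdot 2\right)^{2} = \left(6 + 1\right)^{2} = 7^{2} = 49$)
$- c = \left(-1\right) 49 = -49$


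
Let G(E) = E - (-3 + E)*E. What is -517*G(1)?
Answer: -1551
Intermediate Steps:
G(E) = E - E*(-3 + E)
-517*G(1) = -517*(4 - 1*1) = -517*(4 - 1) = -517*3 = -1551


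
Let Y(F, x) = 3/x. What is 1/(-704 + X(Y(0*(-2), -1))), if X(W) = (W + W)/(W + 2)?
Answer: -1/698 ≈ -0.0014327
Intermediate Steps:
X(W) = 2*W/(2 + W) (X(W) = (2*W)/(2 + W) = 2*W/(2 + W))
1/(-704 + X(Y(0*(-2), -1))) = 1/(-704 + 2*(3/(-1))/(2 + 3/(-1))) = 1/(-704 + 2*(3*(-1))/(2 + 3*(-1))) = 1/(-704 + 2*(-3)/(2 - 3)) = 1/(-704 + 2*(-3)/(-1)) = 1/(-704 + 2*(-3)*(-1)) = 1/(-704 + 6) = 1/(-698) = -1/698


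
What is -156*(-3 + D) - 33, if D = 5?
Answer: -345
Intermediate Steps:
-156*(-3 + D) - 33 = -156*(-3 + 5) - 33 = -156*2 - 33 = -39*8 - 33 = -312 - 33 = -345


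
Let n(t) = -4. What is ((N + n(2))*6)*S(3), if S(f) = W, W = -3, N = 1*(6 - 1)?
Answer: -18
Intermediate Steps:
N = 5 (N = 1*5 = 5)
S(f) = -3
((N + n(2))*6)*S(3) = ((5 - 4)*6)*(-3) = (1*6)*(-3) = 6*(-3) = -18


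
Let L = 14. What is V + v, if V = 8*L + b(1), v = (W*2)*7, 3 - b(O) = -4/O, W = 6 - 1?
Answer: 189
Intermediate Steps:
W = 5
b(O) = 3 + 4/O (b(O) = 3 - (-4)/O = 3 + 4/O)
v = 70 (v = (5*2)*7 = 10*7 = 70)
V = 119 (V = 8*14 + (3 + 4/1) = 112 + (3 + 4*1) = 112 + (3 + 4) = 112 + 7 = 119)
V + v = 119 + 70 = 189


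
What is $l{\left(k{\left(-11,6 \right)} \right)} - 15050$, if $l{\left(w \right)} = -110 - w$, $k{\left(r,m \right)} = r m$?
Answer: $-15094$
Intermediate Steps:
$k{\left(r,m \right)} = m r$
$l{\left(k{\left(-11,6 \right)} \right)} - 15050 = \left(-110 - 6 \left(-11\right)\right) - 15050 = \left(-110 - -66\right) - 15050 = \left(-110 + 66\right) - 15050 = -44 - 15050 = -15094$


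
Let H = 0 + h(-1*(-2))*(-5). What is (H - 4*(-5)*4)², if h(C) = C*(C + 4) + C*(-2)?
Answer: 1600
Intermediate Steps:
h(C) = -2*C + C*(4 + C) (h(C) = C*(4 + C) - 2*C = -2*C + C*(4 + C))
H = -40 (H = 0 + ((-1*(-2))*(2 - 1*(-2)))*(-5) = 0 + (2*(2 + 2))*(-5) = 0 + (2*4)*(-5) = 0 + 8*(-5) = 0 - 40 = -40)
(H - 4*(-5)*4)² = (-40 - 4*(-5)*4)² = (-40 + 20*4)² = (-40 + 80)² = 40² = 1600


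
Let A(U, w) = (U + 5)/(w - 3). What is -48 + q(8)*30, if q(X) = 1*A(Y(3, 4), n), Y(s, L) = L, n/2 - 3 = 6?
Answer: -30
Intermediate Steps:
n = 18 (n = 6 + 2*6 = 6 + 12 = 18)
A(U, w) = (5 + U)/(-3 + w)
q(X) = 3/5 (q(X) = 1*((5 + 4)/(-3 + 18)) = 1*(9/15) = 1*((1/15)*9) = 1*(3/5) = 3/5)
-48 + q(8)*30 = -48 + (3/5)*30 = -48 + 18 = -30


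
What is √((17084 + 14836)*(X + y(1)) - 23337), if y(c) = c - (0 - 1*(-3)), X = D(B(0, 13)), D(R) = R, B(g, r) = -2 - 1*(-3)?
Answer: I*√55257 ≈ 235.07*I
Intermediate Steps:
B(g, r) = 1 (B(g, r) = -2 + 3 = 1)
X = 1
y(c) = -3 + c (y(c) = c - (0 + 3) = c - 1*3 = c - 3 = -3 + c)
√((17084 + 14836)*(X + y(1)) - 23337) = √((17084 + 14836)*(1 + (-3 + 1)) - 23337) = √(31920*(1 - 2) - 23337) = √(31920*(-1) - 23337) = √(-31920 - 23337) = √(-55257) = I*√55257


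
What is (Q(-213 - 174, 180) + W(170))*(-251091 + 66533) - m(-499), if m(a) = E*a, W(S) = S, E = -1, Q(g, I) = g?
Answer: 40048587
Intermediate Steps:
m(a) = -a
(Q(-213 - 174, 180) + W(170))*(-251091 + 66533) - m(-499) = ((-213 - 174) + 170)*(-251091 + 66533) - (-1)*(-499) = (-387 + 170)*(-184558) - 1*499 = -217*(-184558) - 499 = 40049086 - 499 = 40048587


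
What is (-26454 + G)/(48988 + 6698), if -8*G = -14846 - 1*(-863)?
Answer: -65883/148496 ≈ -0.44367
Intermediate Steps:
G = 13983/8 (G = -(-14846 - 1*(-863))/8 = -(-14846 + 863)/8 = -⅛*(-13983) = 13983/8 ≈ 1747.9)
(-26454 + G)/(48988 + 6698) = (-26454 + 13983/8)/(48988 + 6698) = -197649/8/55686 = -197649/8*1/55686 = -65883/148496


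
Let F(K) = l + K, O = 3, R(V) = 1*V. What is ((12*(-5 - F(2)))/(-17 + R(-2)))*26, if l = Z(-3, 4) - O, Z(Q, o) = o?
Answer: 2496/19 ≈ 131.37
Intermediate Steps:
R(V) = V
l = 1 (l = 4 - 1*3 = 4 - 3 = 1)
F(K) = 1 + K
((12*(-5 - F(2)))/(-17 + R(-2)))*26 = ((12*(-5 - (1 + 2)))/(-17 - 2))*26 = ((12*(-5 - 1*3))/(-19))*26 = ((12*(-5 - 3))*(-1/19))*26 = ((12*(-8))*(-1/19))*26 = -96*(-1/19)*26 = (96/19)*26 = 2496/19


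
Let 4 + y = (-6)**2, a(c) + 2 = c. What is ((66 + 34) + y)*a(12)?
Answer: 1320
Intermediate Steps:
a(c) = -2 + c
y = 32 (y = -4 + (-6)**2 = -4 + 36 = 32)
((66 + 34) + y)*a(12) = ((66 + 34) + 32)*(-2 + 12) = (100 + 32)*10 = 132*10 = 1320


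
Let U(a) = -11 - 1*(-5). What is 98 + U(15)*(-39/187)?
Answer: 18560/187 ≈ 99.251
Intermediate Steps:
U(a) = -6 (U(a) = -11 + 5 = -6)
98 + U(15)*(-39/187) = 98 - (-234)/187 = 98 - 6*(-39/187) = 98 + 234/187 = 18560/187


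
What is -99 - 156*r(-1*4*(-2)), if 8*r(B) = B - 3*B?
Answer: 213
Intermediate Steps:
r(B) = -B/4 (r(B) = (B - 3*B)/8 = (-2*B)/8 = -B/4)
-99 - 156*r(-1*4*(-2)) = -99 - (-39)*-1*4*(-2) = -99 - (-39)*(-4*(-2)) = -99 - (-39)*8 = -99 - 156*(-2) = -99 + 312 = 213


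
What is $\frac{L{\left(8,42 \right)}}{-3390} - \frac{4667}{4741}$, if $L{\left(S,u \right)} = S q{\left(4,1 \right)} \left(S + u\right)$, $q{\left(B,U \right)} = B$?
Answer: $- \frac{2340673}{1607199} \approx -1.4564$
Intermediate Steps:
$L{\left(S,u \right)} = 4 S \left(S + u\right)$ ($L{\left(S,u \right)} = S 4 \left(S + u\right) = 4 S \left(S + u\right)$)
$\frac{L{\left(8,42 \right)}}{-3390} - \frac{4667}{4741} = \frac{4 \cdot 8 \left(8 + 42\right)}{-3390} - \frac{4667}{4741} = 4 \cdot 8 \cdot 50 \left(- \frac{1}{3390}\right) - \frac{4667}{4741} = 1600 \left(- \frac{1}{3390}\right) - \frac{4667}{4741} = - \frac{160}{339} - \frac{4667}{4741} = - \frac{2340673}{1607199}$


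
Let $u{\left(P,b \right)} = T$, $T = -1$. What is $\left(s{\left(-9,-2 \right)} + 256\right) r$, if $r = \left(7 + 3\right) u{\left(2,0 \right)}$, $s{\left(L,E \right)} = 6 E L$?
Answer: $-3640$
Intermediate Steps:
$s{\left(L,E \right)} = 6 E L$
$u{\left(P,b \right)} = -1$
$r = -10$ ($r = \left(7 + 3\right) \left(-1\right) = 10 \left(-1\right) = -10$)
$\left(s{\left(-9,-2 \right)} + 256\right) r = \left(6 \left(-2\right) \left(-9\right) + 256\right) \left(-10\right) = \left(108 + 256\right) \left(-10\right) = 364 \left(-10\right) = -3640$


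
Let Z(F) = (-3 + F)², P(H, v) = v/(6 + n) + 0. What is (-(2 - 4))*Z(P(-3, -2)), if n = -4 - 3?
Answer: 2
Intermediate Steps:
n = -7
P(H, v) = -v (P(H, v) = v/(6 - 7) + 0 = v/(-1) + 0 = v*(-1) + 0 = -v + 0 = -v)
(-(2 - 4))*Z(P(-3, -2)) = (-(2 - 4))*(-3 - 1*(-2))² = (-1*(-2))*(-3 + 2)² = 2*(-1)² = 2*1 = 2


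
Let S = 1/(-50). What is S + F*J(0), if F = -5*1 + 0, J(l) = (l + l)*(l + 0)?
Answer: -1/50 ≈ -0.020000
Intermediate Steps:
J(l) = 2*l² (J(l) = (2*l)*l = 2*l²)
S = -1/50 ≈ -0.020000
F = -5 (F = -5 + 0 = -5)
S + F*J(0) = -1/50 - 10*0² = -1/50 - 10*0 = -1/50 - 5*0 = -1/50 + 0 = -1/50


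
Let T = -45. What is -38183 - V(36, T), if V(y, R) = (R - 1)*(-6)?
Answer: -38459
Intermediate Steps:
V(y, R) = 6 - 6*R (V(y, R) = (-1 + R)*(-6) = 6 - 6*R)
-38183 - V(36, T) = -38183 - (6 - 6*(-45)) = -38183 - (6 + 270) = -38183 - 1*276 = -38183 - 276 = -38459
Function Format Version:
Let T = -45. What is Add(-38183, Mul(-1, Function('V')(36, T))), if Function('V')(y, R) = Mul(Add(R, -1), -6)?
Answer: -38459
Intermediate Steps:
Function('V')(y, R) = Add(6, Mul(-6, R)) (Function('V')(y, R) = Mul(Add(-1, R), -6) = Add(6, Mul(-6, R)))
Add(-38183, Mul(-1, Function('V')(36, T))) = Add(-38183, Mul(-1, Add(6, Mul(-6, -45)))) = Add(-38183, Mul(-1, Add(6, 270))) = Add(-38183, Mul(-1, 276)) = Add(-38183, -276) = -38459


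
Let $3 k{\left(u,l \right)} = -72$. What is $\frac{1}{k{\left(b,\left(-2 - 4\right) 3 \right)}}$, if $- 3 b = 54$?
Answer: $- \frac{1}{24} \approx -0.041667$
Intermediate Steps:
$b = -18$ ($b = \left(- \frac{1}{3}\right) 54 = -18$)
$k{\left(u,l \right)} = -24$ ($k{\left(u,l \right)} = \frac{1}{3} \left(-72\right) = -24$)
$\frac{1}{k{\left(b,\left(-2 - 4\right) 3 \right)}} = \frac{1}{-24} = - \frac{1}{24}$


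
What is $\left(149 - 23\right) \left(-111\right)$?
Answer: $-13986$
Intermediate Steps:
$\left(149 - 23\right) \left(-111\right) = 126 \left(-111\right) = -13986$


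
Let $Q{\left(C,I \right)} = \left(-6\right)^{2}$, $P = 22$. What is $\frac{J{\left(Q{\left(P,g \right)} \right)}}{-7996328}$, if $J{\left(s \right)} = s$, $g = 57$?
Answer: $- \frac{9}{1999082} \approx -4.5021 \cdot 10^{-6}$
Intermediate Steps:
$Q{\left(C,I \right)} = 36$
$\frac{J{\left(Q{\left(P,g \right)} \right)}}{-7996328} = \frac{36}{-7996328} = 36 \left(- \frac{1}{7996328}\right) = - \frac{9}{1999082}$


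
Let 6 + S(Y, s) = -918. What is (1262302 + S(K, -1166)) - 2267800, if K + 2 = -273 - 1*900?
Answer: -1006422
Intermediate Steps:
K = -1175 (K = -2 + (-273 - 1*900) = -2 + (-273 - 900) = -2 - 1173 = -1175)
S(Y, s) = -924 (S(Y, s) = -6 - 918 = -924)
(1262302 + S(K, -1166)) - 2267800 = (1262302 - 924) - 2267800 = 1261378 - 2267800 = -1006422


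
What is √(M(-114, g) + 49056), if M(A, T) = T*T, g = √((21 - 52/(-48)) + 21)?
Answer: √1767567/6 ≈ 221.58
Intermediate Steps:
g = √1551/6 (g = √((21 - 52*(-1/48)) + 21) = √((21 + 13/12) + 21) = √(265/12 + 21) = √(517/12) = √1551/6 ≈ 6.5638)
M(A, T) = T²
√(M(-114, g) + 49056) = √((√1551/6)² + 49056) = √(517/12 + 49056) = √(589189/12) = √1767567/6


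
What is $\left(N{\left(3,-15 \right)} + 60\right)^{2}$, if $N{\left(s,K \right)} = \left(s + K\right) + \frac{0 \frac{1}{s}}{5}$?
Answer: $2304$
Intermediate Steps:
$N{\left(s,K \right)} = K + s$ ($N{\left(s,K \right)} = \left(K + s\right) + 0 \cdot \frac{1}{5} = \left(K + s\right) + 0 = K + s$)
$\left(N{\left(3,-15 \right)} + 60\right)^{2} = \left(\left(-15 + 3\right) + 60\right)^{2} = \left(-12 + 60\right)^{2} = 48^{2} = 2304$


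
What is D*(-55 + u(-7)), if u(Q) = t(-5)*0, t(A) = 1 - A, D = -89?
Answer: 4895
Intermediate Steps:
u(Q) = 0 (u(Q) = (1 - 1*(-5))*0 = (1 + 5)*0 = 6*0 = 0)
D*(-55 + u(-7)) = -89*(-55 + 0) = -89*(-55) = 4895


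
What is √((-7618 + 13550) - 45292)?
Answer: 8*I*√615 ≈ 198.39*I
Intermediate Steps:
√((-7618 + 13550) - 45292) = √(5932 - 45292) = √(-39360) = 8*I*√615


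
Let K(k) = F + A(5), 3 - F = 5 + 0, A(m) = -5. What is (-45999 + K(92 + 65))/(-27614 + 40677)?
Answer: -46006/13063 ≈ -3.5219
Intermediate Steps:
F = -2 (F = 3 - (5 + 0) = 3 - 1*5 = 3 - 5 = -2)
K(k) = -7 (K(k) = -2 - 5 = -7)
(-45999 + K(92 + 65))/(-27614 + 40677) = (-45999 - 7)/(-27614 + 40677) = -46006/13063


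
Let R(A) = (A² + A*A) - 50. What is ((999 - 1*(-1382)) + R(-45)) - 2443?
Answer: 3938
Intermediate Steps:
R(A) = -50 + 2*A² (R(A) = (A² + A²) - 50 = 2*A² - 50 = -50 + 2*A²)
((999 - 1*(-1382)) + R(-45)) - 2443 = ((999 - 1*(-1382)) + (-50 + 2*(-45)²)) - 2443 = ((999 + 1382) + (-50 + 2*2025)) - 2443 = (2381 + (-50 + 4050)) - 2443 = (2381 + 4000) - 2443 = 6381 - 2443 = 3938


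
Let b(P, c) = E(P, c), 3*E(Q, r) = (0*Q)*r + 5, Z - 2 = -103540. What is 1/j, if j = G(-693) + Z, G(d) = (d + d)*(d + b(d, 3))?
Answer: 1/854650 ≈ 1.1701e-6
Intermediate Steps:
Z = -103538 (Z = 2 - 103540 = -103538)
E(Q, r) = 5/3 (E(Q, r) = ((0*Q)*r + 5)/3 = (0*r + 5)/3 = (0 + 5)/3 = (⅓)*5 = 5/3)
b(P, c) = 5/3
G(d) = 2*d*(5/3 + d) (G(d) = (d + d)*(d + 5/3) = (2*d)*(5/3 + d) = 2*d*(5/3 + d))
j = 854650 (j = (⅔)*(-693)*(5 + 3*(-693)) - 103538 = (⅔)*(-693)*(5 - 2079) - 103538 = (⅔)*(-693)*(-2074) - 103538 = 958188 - 103538 = 854650)
1/j = 1/854650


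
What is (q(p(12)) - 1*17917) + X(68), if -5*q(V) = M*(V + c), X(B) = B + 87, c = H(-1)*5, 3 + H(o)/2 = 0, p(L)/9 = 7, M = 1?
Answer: -88843/5 ≈ -17769.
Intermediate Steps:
p(L) = 63 (p(L) = 9*7 = 63)
H(o) = -6 (H(o) = -6 + 2*0 = -6 + 0 = -6)
c = -30 (c = -6*5 = -30)
X(B) = 87 + B
q(V) = 6 - V/5 (q(V) = -(V - 30)/5 = -(-30 + V)/5 = 6 - V/5)
(q(p(12)) - 1*17917) + X(68) = ((6 - ⅕*63) - 1*17917) + (87 + 68) = ((6 - 63/5) - 17917) + 155 = (-33/5 - 17917) + 155 = -89618/5 + 155 = -88843/5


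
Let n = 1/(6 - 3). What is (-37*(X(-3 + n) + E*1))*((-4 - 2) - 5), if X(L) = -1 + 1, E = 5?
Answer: 2035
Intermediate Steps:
n = 1/3 ≈ 0.33333
X(L) = 0
(-37*(X(-3 + n) + E*1))*((-4 - 2) - 5) = (-37*(0 + 5*1))*((-4 - 2) - 5) = (-37*(0 + 5))*(-6 - 5) = -37*5*(-11) = -185*(-11) = 2035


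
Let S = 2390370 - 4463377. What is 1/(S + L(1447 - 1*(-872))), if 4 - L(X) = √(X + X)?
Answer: -691001/1432447144457 + √4638/4297341433371 ≈ -4.8238e-7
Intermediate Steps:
L(X) = 4 - √2*√X (L(X) = 4 - √(X + X) = 4 - √(2*X) = 4 - √2*√X)
S = -2073007
1/(S + L(1447 - 1*(-872))) = 1/(-2073007 + (4 - √2*√(1447 - 1*(-872)))) = 1/(-2073007 + (4 - √2*√(1447 + 872))) = 1/(-2073007 + (4 - √2*√2319)) = 1/(-2073007 + (4 - √4638)) = 1/(-2073003 - √4638)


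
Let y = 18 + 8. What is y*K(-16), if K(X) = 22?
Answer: 572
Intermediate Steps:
y = 26
y*K(-16) = 26*22 = 572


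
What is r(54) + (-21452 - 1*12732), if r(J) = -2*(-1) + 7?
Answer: -34175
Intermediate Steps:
r(J) = 9 (r(J) = 2 + 7 = 9)
r(54) + (-21452 - 1*12732) = 9 + (-21452 - 1*12732) = 9 + (-21452 - 12732) = 9 - 34184 = -34175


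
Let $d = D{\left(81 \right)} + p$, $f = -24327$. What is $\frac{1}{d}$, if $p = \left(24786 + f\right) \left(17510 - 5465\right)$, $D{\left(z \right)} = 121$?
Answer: $\frac{1}{5528776} \approx 1.8087 \cdot 10^{-7}$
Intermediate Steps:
$p = 5528655$ ($p = \left(24786 - 24327\right) \left(17510 - 5465\right) = 459 \cdot 12045 = 5528655$)
$d = 5528776$ ($d = 121 + 5528655 = 5528776$)
$\frac{1}{d} = \frac{1}{5528776}$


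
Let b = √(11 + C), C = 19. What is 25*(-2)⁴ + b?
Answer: 400 + √30 ≈ 405.48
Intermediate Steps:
b = √30 (b = √(11 + 19) = √30 ≈ 5.4772)
25*(-2)⁴ + b = 25*(-2)⁴ + √30 = 25*16 + √30 = 400 + √30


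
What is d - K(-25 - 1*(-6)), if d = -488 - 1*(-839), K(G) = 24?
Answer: 327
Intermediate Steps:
d = 351 (d = -488 + 839 = 351)
d - K(-25 - 1*(-6)) = 351 - 1*24 = 351 - 24 = 327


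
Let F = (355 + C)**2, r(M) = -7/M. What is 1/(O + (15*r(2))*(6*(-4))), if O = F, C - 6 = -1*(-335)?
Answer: 1/485676 ≈ 2.0590e-6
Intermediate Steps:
C = 341 (C = 6 - 1*(-335) = 6 + 335 = 341)
F = 484416 (F = (355 + 341)**2 = 696**2 = 484416)
O = 484416
1/(O + (15*r(2))*(6*(-4))) = 1/(484416 + (15*(-7/2))*(6*(-4))) = 1/(484416 + (15*(-7*1/2))*(-24)) = 1/(484416 + (15*(-7/2))*(-24)) = 1/(484416 - 105/2*(-24)) = 1/(484416 + 1260) = 1/485676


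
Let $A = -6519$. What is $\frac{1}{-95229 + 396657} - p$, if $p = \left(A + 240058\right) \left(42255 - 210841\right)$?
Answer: $\frac{11867644123759513}{301428} \approx 3.9371 \cdot 10^{10}$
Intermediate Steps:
$p = -39371405854$ ($p = \left(-6519 + 240058\right) \left(42255 - 210841\right) = 233539 \left(-168586\right) = -39371405854$)
$\frac{1}{-95229 + 396657} - p = \frac{1}{-95229 + 396657} - -39371405854 = \frac{1}{301428} + 39371405854 = \frac{11867644123759513}{301428}$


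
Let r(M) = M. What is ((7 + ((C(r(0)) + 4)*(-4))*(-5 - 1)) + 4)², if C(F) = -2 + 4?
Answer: 24025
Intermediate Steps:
C(F) = 2
((7 + ((C(r(0)) + 4)*(-4))*(-5 - 1)) + 4)² = ((7 + ((2 + 4)*(-4))*(-5 - 1)) + 4)² = ((7 + (6*(-4))*(-6)) + 4)² = ((7 - 24*(-6)) + 4)² = ((7 + 144) + 4)² = (151 + 4)² = 155² = 24025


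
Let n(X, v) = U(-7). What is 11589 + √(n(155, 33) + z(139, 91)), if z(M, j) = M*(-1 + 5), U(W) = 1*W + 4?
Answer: 11589 + √553 ≈ 11613.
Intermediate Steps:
U(W) = 4 + W (U(W) = W + 4 = 4 + W)
n(X, v) = -3 (n(X, v) = 4 - 7 = -3)
z(M, j) = 4*M (z(M, j) = M*4 = 4*M)
11589 + √(n(155, 33) + z(139, 91)) = 11589 + √(-3 + 4*139) = 11589 + √(-3 + 556) = 11589 + √553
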